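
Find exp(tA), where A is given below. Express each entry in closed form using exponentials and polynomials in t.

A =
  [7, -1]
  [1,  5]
e^{tA} =
  [t*exp(6*t) + exp(6*t), -t*exp(6*t)]
  [t*exp(6*t), -t*exp(6*t) + exp(6*t)]

Strategy: write A = P · J · P⁻¹ where J is a Jordan canonical form, so e^{tA} = P · e^{tJ} · P⁻¹, and e^{tJ} can be computed block-by-block.

A has Jordan form
J =
  [6, 1]
  [0, 6]
(up to reordering of blocks).

Per-block formulas:
  For a 2×2 Jordan block J_2(6): exp(t · J_2(6)) = e^(6t)·(I + t·N), where N is the 2×2 nilpotent shift.

After assembling e^{tJ} and conjugating by P, we get:

e^{tA} =
  [t*exp(6*t) + exp(6*t), -t*exp(6*t)]
  [t*exp(6*t), -t*exp(6*t) + exp(6*t)]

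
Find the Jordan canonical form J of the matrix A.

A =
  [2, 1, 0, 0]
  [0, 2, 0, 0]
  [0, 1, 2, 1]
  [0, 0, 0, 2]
J_2(2) ⊕ J_2(2)

The characteristic polynomial is
  det(x·I − A) = x^4 - 8*x^3 + 24*x^2 - 32*x + 16 = (x - 2)^4

Eigenvalues and multiplicities (the geometric multiplicity of λ is n − rank(A − λI), which equals the number of Jordan blocks for λ):
  λ = 2: algebraic multiplicity = 4, geometric multiplicity = 2

Determining the block sizes for each eigenvalue:
  λ = 2: with am = 4 and gm = 2, the partition is not yet determined (e.g. several partitions of 4 into 2 parts exist). Let N = A − (2)·I. Computing rank(N^1) = 2, rank(N^2) = 0; the number of blocks of size ≥ j is rank(N^{j−1}) − rank(N^j), giving [2, 2]. So we have 2 block(s) of size 2 → block sizes [2, 2]

Assembling the blocks gives a Jordan form
J =
  [2, 1, 0, 0]
  [0, 2, 0, 0]
  [0, 0, 2, 1]
  [0, 0, 0, 2]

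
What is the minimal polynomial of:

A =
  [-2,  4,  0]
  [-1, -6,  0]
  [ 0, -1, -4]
x^3 + 12*x^2 + 48*x + 64

The characteristic polynomial is χ_A(x) = (x + 4)^3, so the eigenvalues are known. The minimal polynomial is
  m_A(x) = Π_λ (x − λ)^{k_λ}
where k_λ is the size of the *largest* Jordan block for λ (equivalently, the smallest k with (A − λI)^k v = 0 for every generalised eigenvector v of λ).

  λ = -4: largest Jordan block has size 3, contributing (x + 4)^3

So m_A(x) = (x + 4)^3 = x^3 + 12*x^2 + 48*x + 64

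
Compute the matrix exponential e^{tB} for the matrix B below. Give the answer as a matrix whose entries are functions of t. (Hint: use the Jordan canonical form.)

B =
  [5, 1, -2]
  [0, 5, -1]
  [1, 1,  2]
e^{tB} =
  [-t^2*exp(4*t)/2 + t*exp(4*t) + exp(4*t), t*exp(4*t), t^2*exp(4*t)/2 - 2*t*exp(4*t)]
  [-t^2*exp(4*t)/2, t*exp(4*t) + exp(4*t), t^2*exp(4*t)/2 - t*exp(4*t)]
  [-t^2*exp(4*t)/2 + t*exp(4*t), t*exp(4*t), t^2*exp(4*t)/2 - 2*t*exp(4*t) + exp(4*t)]

Strategy: write B = P · J · P⁻¹ where J is a Jordan canonical form, so e^{tB} = P · e^{tJ} · P⁻¹, and e^{tJ} can be computed block-by-block.

B has Jordan form
J =
  [4, 1, 0]
  [0, 4, 1]
  [0, 0, 4]
(up to reordering of blocks).

Per-block formulas:
  For a 3×3 Jordan block J_3(4): exp(t · J_3(4)) = e^(4t)·(I + t·N + (t^2/2)·N^2), where N is the 3×3 nilpotent shift.

After assembling e^{tJ} and conjugating by P, we get:

e^{tB} =
  [-t^2*exp(4*t)/2 + t*exp(4*t) + exp(4*t), t*exp(4*t), t^2*exp(4*t)/2 - 2*t*exp(4*t)]
  [-t^2*exp(4*t)/2, t*exp(4*t) + exp(4*t), t^2*exp(4*t)/2 - t*exp(4*t)]
  [-t^2*exp(4*t)/2 + t*exp(4*t), t*exp(4*t), t^2*exp(4*t)/2 - 2*t*exp(4*t) + exp(4*t)]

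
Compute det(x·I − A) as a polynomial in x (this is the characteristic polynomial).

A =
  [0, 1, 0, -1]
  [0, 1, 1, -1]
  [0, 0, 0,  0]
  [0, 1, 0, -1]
x^4

Expanding det(x·I − A) (e.g. by cofactor expansion or by noting that A is similar to its Jordan form J, which has the same characteristic polynomial as A) gives
  χ_A(x) = x^4
which factors as x^4. The eigenvalues (with algebraic multiplicities) are λ = 0 with multiplicity 4.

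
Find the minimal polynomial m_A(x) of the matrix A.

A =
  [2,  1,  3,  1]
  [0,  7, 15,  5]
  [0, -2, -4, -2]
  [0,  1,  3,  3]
x^2 - 4*x + 4

The characteristic polynomial is χ_A(x) = (x - 2)^4, so the eigenvalues are known. The minimal polynomial is
  m_A(x) = Π_λ (x − λ)^{k_λ}
where k_λ is the size of the *largest* Jordan block for λ (equivalently, the smallest k with (A − λI)^k v = 0 for every generalised eigenvector v of λ).

  λ = 2: largest Jordan block has size 2, contributing (x − 2)^2

So m_A(x) = (x - 2)^2 = x^2 - 4*x + 4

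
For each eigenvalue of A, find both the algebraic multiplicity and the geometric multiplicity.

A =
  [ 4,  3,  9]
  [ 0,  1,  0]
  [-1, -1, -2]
λ = 1: alg = 3, geom = 2

Step 1 — factor the characteristic polynomial to read off the algebraic multiplicities:
  χ_A(x) = (x - 1)^3

Step 2 — compute geometric multiplicities via the rank-nullity identity g(λ) = n − rank(A − λI):
  rank(A − (1)·I) = 1, so dim ker(A − (1)·I) = n − 1 = 2

Summary:
  λ = 1: algebraic multiplicity = 3, geometric multiplicity = 2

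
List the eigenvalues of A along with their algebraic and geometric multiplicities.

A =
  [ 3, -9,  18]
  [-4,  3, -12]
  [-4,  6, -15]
λ = -3: alg = 3, geom = 2

Step 1 — factor the characteristic polynomial to read off the algebraic multiplicities:
  χ_A(x) = (x + 3)^3

Step 2 — compute geometric multiplicities via the rank-nullity identity g(λ) = n − rank(A − λI):
  rank(A − (-3)·I) = 1, so dim ker(A − (-3)·I) = n − 1 = 2

Summary:
  λ = -3: algebraic multiplicity = 3, geometric multiplicity = 2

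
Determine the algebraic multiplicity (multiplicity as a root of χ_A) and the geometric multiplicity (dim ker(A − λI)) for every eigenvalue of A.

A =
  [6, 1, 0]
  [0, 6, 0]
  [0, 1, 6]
λ = 6: alg = 3, geom = 2

Step 1 — factor the characteristic polynomial to read off the algebraic multiplicities:
  χ_A(x) = (x - 6)^3

Step 2 — compute geometric multiplicities via the rank-nullity identity g(λ) = n − rank(A − λI):
  rank(A − (6)·I) = 1, so dim ker(A − (6)·I) = n − 1 = 2

Summary:
  λ = 6: algebraic multiplicity = 3, geometric multiplicity = 2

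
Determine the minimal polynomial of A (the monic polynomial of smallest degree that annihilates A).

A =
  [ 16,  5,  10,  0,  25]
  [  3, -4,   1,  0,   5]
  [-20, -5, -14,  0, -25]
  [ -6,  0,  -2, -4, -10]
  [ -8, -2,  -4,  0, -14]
x^3 + 12*x^2 + 48*x + 64

The characteristic polynomial is χ_A(x) = (x + 4)^5, so the eigenvalues are known. The minimal polynomial is
  m_A(x) = Π_λ (x − λ)^{k_λ}
where k_λ is the size of the *largest* Jordan block for λ (equivalently, the smallest k with (A − λI)^k v = 0 for every generalised eigenvector v of λ).

  λ = -4: largest Jordan block has size 3, contributing (x + 4)^3

So m_A(x) = (x + 4)^3 = x^3 + 12*x^2 + 48*x + 64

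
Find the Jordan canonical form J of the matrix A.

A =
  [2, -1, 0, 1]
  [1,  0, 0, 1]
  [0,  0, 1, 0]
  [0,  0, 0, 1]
J_2(1) ⊕ J_1(1) ⊕ J_1(1)

The characteristic polynomial is
  det(x·I − A) = x^4 - 4*x^3 + 6*x^2 - 4*x + 1 = (x - 1)^4

Eigenvalues and multiplicities (the geometric multiplicity of λ is n − rank(A − λI), which equals the number of Jordan blocks for λ):
  λ = 1: algebraic multiplicity = 4, geometric multiplicity = 3

Determining the block sizes for each eigenvalue:
  λ = 1: 3 blocks summing to 4 forces exactly one block of size 2 and the rest size 1 → block sizes [2, 1, 1]

Assembling the blocks gives a Jordan form
J =
  [1, 1, 0, 0]
  [0, 1, 0, 0]
  [0, 0, 1, 0]
  [0, 0, 0, 1]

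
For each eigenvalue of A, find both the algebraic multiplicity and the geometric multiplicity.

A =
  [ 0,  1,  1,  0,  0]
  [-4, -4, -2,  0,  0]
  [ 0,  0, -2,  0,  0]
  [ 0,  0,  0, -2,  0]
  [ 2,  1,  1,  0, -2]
λ = -2: alg = 5, geom = 4

Step 1 — factor the characteristic polynomial to read off the algebraic multiplicities:
  χ_A(x) = (x + 2)^5

Step 2 — compute geometric multiplicities via the rank-nullity identity g(λ) = n − rank(A − λI):
  rank(A − (-2)·I) = 1, so dim ker(A − (-2)·I) = n − 1 = 4

Summary:
  λ = -2: algebraic multiplicity = 5, geometric multiplicity = 4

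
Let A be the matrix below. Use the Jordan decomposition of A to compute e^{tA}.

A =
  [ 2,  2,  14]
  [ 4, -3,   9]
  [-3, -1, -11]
e^{tA} =
  [t^2*exp(-4*t) + 6*t*exp(-4*t) + exp(-4*t), 2*t*exp(-4*t), 2*t^2*exp(-4*t) + 14*t*exp(-4*t)]
  [t^2*exp(-4*t)/2 + 4*t*exp(-4*t), t*exp(-4*t) + exp(-4*t), t^2*exp(-4*t) + 9*t*exp(-4*t)]
  [-t^2*exp(-4*t)/2 - 3*t*exp(-4*t), -t*exp(-4*t), -t^2*exp(-4*t) - 7*t*exp(-4*t) + exp(-4*t)]

Strategy: write A = P · J · P⁻¹ where J is a Jordan canonical form, so e^{tA} = P · e^{tJ} · P⁻¹, and e^{tJ} can be computed block-by-block.

A has Jordan form
J =
  [-4,  1,  0]
  [ 0, -4,  1]
  [ 0,  0, -4]
(up to reordering of blocks).

Per-block formulas:
  For a 3×3 Jordan block J_3(-4): exp(t · J_3(-4)) = e^(-4t)·(I + t·N + (t^2/2)·N^2), where N is the 3×3 nilpotent shift.

After assembling e^{tJ} and conjugating by P, we get:

e^{tA} =
  [t^2*exp(-4*t) + 6*t*exp(-4*t) + exp(-4*t), 2*t*exp(-4*t), 2*t^2*exp(-4*t) + 14*t*exp(-4*t)]
  [t^2*exp(-4*t)/2 + 4*t*exp(-4*t), t*exp(-4*t) + exp(-4*t), t^2*exp(-4*t) + 9*t*exp(-4*t)]
  [-t^2*exp(-4*t)/2 - 3*t*exp(-4*t), -t*exp(-4*t), -t^2*exp(-4*t) - 7*t*exp(-4*t) + exp(-4*t)]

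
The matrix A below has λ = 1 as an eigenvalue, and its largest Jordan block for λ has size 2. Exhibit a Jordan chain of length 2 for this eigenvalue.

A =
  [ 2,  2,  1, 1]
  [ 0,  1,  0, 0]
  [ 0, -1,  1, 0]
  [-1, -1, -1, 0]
A Jordan chain for λ = 1 of length 2:
v_1 = (1, 0, 0, -1)ᵀ
v_2 = (1, 0, 0, 0)ᵀ

Let N = A − (1)·I. We want v_2 with N^2 v_2 = 0 but N^1 v_2 ≠ 0; then v_{j-1} := N · v_j for j = 2, …, 2.

Pick v_2 = (1, 0, 0, 0)ᵀ.
Then v_1 = N · v_2 = (1, 0, 0, -1)ᵀ.

Sanity check: (A − (1)·I) v_1 = (0, 0, 0, 0)ᵀ = 0. ✓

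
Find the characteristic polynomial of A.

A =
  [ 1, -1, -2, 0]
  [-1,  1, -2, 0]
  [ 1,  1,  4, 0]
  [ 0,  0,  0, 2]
x^4 - 8*x^3 + 24*x^2 - 32*x + 16

Expanding det(x·I − A) (e.g. by cofactor expansion or by noting that A is similar to its Jordan form J, which has the same characteristic polynomial as A) gives
  χ_A(x) = x^4 - 8*x^3 + 24*x^2 - 32*x + 16
which factors as (x - 2)^4. The eigenvalues (with algebraic multiplicities) are λ = 2 with multiplicity 4.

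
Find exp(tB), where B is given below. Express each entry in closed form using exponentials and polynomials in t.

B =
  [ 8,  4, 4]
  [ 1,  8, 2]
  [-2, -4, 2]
e^{tB} =
  [2*t*exp(6*t) + exp(6*t), 4*t*exp(6*t), 4*t*exp(6*t)]
  [t*exp(6*t), 2*t*exp(6*t) + exp(6*t), 2*t*exp(6*t)]
  [-2*t*exp(6*t), -4*t*exp(6*t), -4*t*exp(6*t) + exp(6*t)]

Strategy: write B = P · J · P⁻¹ where J is a Jordan canonical form, so e^{tB} = P · e^{tJ} · P⁻¹, and e^{tJ} can be computed block-by-block.

B has Jordan form
J =
  [6, 1, 0]
  [0, 6, 0]
  [0, 0, 6]
(up to reordering of blocks).

Per-block formulas:
  For a 2×2 Jordan block J_2(6): exp(t · J_2(6)) = e^(6t)·(I + t·N), where N is the 2×2 nilpotent shift.
  For a 1×1 block at λ = 6: exp(t · [6]) = [e^(6t)].

After assembling e^{tJ} and conjugating by P, we get:

e^{tB} =
  [2*t*exp(6*t) + exp(6*t), 4*t*exp(6*t), 4*t*exp(6*t)]
  [t*exp(6*t), 2*t*exp(6*t) + exp(6*t), 2*t*exp(6*t)]
  [-2*t*exp(6*t), -4*t*exp(6*t), -4*t*exp(6*t) + exp(6*t)]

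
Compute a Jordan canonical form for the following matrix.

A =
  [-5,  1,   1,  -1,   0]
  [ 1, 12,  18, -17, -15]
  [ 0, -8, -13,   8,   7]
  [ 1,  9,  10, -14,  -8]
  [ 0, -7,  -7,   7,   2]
J_2(-5) ⊕ J_2(-5) ⊕ J_1(2)

The characteristic polynomial is
  det(x·I − A) = x^5 + 18*x^4 + 110*x^3 + 200*x^2 - 375*x - 1250 = (x - 2)*(x + 5)^4

Eigenvalues and multiplicities (the geometric multiplicity of λ is n − rank(A − λI), which equals the number of Jordan blocks for λ):
  λ = -5: algebraic multiplicity = 4, geometric multiplicity = 2
  λ = 2: algebraic multiplicity = 1, geometric multiplicity = 1

Determining the block sizes for each eigenvalue:
  λ = -5: with am = 4 and gm = 2, the partition is not yet determined (e.g. several partitions of 4 into 2 parts exist). Let N = A − (-5)·I. Computing rank(N^1) = 3, rank(N^2) = 1; the number of blocks of size ≥ j is rank(N^{j−1}) − rank(N^j), giving [2, 2]. So we have 2 block(s) of size 2 → block sizes [2, 2]
  λ = 2: one block (gm = 1), so the single block has size am = 1 → block sizes [1]

Assembling the blocks gives a Jordan form
J =
  [-5,  1,  0,  0, 0]
  [ 0, -5,  0,  0, 0]
  [ 0,  0, -5,  1, 0]
  [ 0,  0,  0, -5, 0]
  [ 0,  0,  0,  0, 2]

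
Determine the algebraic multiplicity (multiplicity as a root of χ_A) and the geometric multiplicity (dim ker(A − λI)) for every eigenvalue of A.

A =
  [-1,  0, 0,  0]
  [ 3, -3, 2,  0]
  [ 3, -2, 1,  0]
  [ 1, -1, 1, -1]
λ = -1: alg = 4, geom = 2

Step 1 — factor the characteristic polynomial to read off the algebraic multiplicities:
  χ_A(x) = (x + 1)^4

Step 2 — compute geometric multiplicities via the rank-nullity identity g(λ) = n − rank(A − λI):
  rank(A − (-1)·I) = 2, so dim ker(A − (-1)·I) = n − 2 = 2

Summary:
  λ = -1: algebraic multiplicity = 4, geometric multiplicity = 2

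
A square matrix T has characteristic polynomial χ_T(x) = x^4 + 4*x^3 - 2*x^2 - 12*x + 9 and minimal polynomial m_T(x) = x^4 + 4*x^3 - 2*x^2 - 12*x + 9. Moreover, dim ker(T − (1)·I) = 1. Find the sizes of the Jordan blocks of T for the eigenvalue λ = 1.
Block sizes for λ = 1: [2]

Step 1 — from the characteristic polynomial, algebraic multiplicity of λ = 1 is 2. From dim ker(T − (1)·I) = 1, there are exactly 1 Jordan blocks for λ = 1.
Step 2 — from the minimal polynomial, the factor (x − 1)^2 tells us the largest block for λ = 1 has size 2.
Step 3 — with total size 2, 1 blocks, and largest block 2, the block sizes (in nonincreasing order) are [2].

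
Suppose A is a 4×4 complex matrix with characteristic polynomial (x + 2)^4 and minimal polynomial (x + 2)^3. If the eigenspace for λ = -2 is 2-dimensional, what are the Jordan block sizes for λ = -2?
Block sizes for λ = -2: [3, 1]

Step 1 — from the characteristic polynomial, algebraic multiplicity of λ = -2 is 4. From dim ker(A − (-2)·I) = 2, there are exactly 2 Jordan blocks for λ = -2.
Step 2 — from the minimal polynomial, the factor (x + 2)^3 tells us the largest block for λ = -2 has size 3.
Step 3 — with total size 4, 2 blocks, and largest block 3, the block sizes (in nonincreasing order) are [3, 1].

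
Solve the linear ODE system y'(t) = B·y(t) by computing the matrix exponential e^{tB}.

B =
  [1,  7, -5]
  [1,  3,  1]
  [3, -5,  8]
e^{tB} =
  [t^2*exp(4*t)/2 - 3*t*exp(4*t) + exp(4*t), -3*t^2*exp(4*t)/2 + 7*t*exp(4*t), t^2*exp(4*t) - 5*t*exp(4*t)]
  [-t^2*exp(4*t)/2 + t*exp(4*t), 3*t^2*exp(4*t)/2 - t*exp(4*t) + exp(4*t), -t^2*exp(4*t) + t*exp(4*t)]
  [-t^2*exp(4*t) + 3*t*exp(4*t), 3*t^2*exp(4*t) - 5*t*exp(4*t), -2*t^2*exp(4*t) + 4*t*exp(4*t) + exp(4*t)]

Strategy: write B = P · J · P⁻¹ where J is a Jordan canonical form, so e^{tB} = P · e^{tJ} · P⁻¹, and e^{tJ} can be computed block-by-block.

B has Jordan form
J =
  [4, 1, 0]
  [0, 4, 1]
  [0, 0, 4]
(up to reordering of blocks).

Per-block formulas:
  For a 3×3 Jordan block J_3(4): exp(t · J_3(4)) = e^(4t)·(I + t·N + (t^2/2)·N^2), where N is the 3×3 nilpotent shift.

After assembling e^{tJ} and conjugating by P, we get:

e^{tB} =
  [t^2*exp(4*t)/2 - 3*t*exp(4*t) + exp(4*t), -3*t^2*exp(4*t)/2 + 7*t*exp(4*t), t^2*exp(4*t) - 5*t*exp(4*t)]
  [-t^2*exp(4*t)/2 + t*exp(4*t), 3*t^2*exp(4*t)/2 - t*exp(4*t) + exp(4*t), -t^2*exp(4*t) + t*exp(4*t)]
  [-t^2*exp(4*t) + 3*t*exp(4*t), 3*t^2*exp(4*t) - 5*t*exp(4*t), -2*t^2*exp(4*t) + 4*t*exp(4*t) + exp(4*t)]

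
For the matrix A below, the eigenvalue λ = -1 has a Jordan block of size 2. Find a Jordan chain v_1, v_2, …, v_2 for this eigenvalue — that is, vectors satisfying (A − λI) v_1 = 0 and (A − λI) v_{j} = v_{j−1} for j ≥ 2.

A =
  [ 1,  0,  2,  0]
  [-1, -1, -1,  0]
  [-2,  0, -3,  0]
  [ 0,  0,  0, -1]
A Jordan chain for λ = -1 of length 2:
v_1 = (2, -1, -2, 0)ᵀ
v_2 = (1, 0, 0, 0)ᵀ

Let N = A − (-1)·I. We want v_2 with N^2 v_2 = 0 but N^1 v_2 ≠ 0; then v_{j-1} := N · v_j for j = 2, …, 2.

Pick v_2 = (1, 0, 0, 0)ᵀ.
Then v_1 = N · v_2 = (2, -1, -2, 0)ᵀ.

Sanity check: (A − (-1)·I) v_1 = (0, 0, 0, 0)ᵀ = 0. ✓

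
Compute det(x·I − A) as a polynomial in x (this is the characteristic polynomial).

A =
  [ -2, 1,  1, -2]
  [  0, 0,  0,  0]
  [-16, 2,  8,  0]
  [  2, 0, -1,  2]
x^4 - 8*x^3 + 16*x^2

Expanding det(x·I − A) (e.g. by cofactor expansion or by noting that A is similar to its Jordan form J, which has the same characteristic polynomial as A) gives
  χ_A(x) = x^4 - 8*x^3 + 16*x^2
which factors as x^2*(x - 4)^2. The eigenvalues (with algebraic multiplicities) are λ = 0 with multiplicity 2, λ = 4 with multiplicity 2.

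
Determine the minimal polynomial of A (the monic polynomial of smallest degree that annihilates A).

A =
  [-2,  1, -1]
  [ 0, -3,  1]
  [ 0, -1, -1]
x^2 + 4*x + 4

The characteristic polynomial is χ_A(x) = (x + 2)^3, so the eigenvalues are known. The minimal polynomial is
  m_A(x) = Π_λ (x − λ)^{k_λ}
where k_λ is the size of the *largest* Jordan block for λ (equivalently, the smallest k with (A − λI)^k v = 0 for every generalised eigenvector v of λ).

  λ = -2: largest Jordan block has size 2, contributing (x + 2)^2

So m_A(x) = (x + 2)^2 = x^2 + 4*x + 4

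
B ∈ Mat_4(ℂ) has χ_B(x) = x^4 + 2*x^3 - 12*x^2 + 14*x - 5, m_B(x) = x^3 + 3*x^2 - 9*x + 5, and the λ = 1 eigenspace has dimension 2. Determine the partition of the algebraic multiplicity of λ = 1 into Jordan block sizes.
Block sizes for λ = 1: [2, 1]

Step 1 — from the characteristic polynomial, algebraic multiplicity of λ = 1 is 3. From dim ker(B − (1)·I) = 2, there are exactly 2 Jordan blocks for λ = 1.
Step 2 — from the minimal polynomial, the factor (x − 1)^2 tells us the largest block for λ = 1 has size 2.
Step 3 — with total size 3, 2 blocks, and largest block 2, the block sizes (in nonincreasing order) are [2, 1].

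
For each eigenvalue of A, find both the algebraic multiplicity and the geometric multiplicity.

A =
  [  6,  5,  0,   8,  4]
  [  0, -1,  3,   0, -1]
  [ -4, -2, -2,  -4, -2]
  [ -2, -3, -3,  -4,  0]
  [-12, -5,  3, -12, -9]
λ = -2: alg = 5, geom = 2

Step 1 — factor the characteristic polynomial to read off the algebraic multiplicities:
  χ_A(x) = (x + 2)^5

Step 2 — compute geometric multiplicities via the rank-nullity identity g(λ) = n − rank(A − λI):
  rank(A − (-2)·I) = 3, so dim ker(A − (-2)·I) = n − 3 = 2

Summary:
  λ = -2: algebraic multiplicity = 5, geometric multiplicity = 2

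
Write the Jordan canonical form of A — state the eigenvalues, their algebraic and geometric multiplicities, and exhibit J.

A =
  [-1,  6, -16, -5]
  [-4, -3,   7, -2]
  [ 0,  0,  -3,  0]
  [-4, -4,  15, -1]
J_3(-3) ⊕ J_1(1)

The characteristic polynomial is
  det(x·I − A) = x^4 + 8*x^3 + 18*x^2 - 27 = (x - 1)*(x + 3)^3

Eigenvalues and multiplicities (the geometric multiplicity of λ is n − rank(A − λI), which equals the number of Jordan blocks for λ):
  λ = -3: algebraic multiplicity = 3, geometric multiplicity = 1
  λ = 1: algebraic multiplicity = 1, geometric multiplicity = 1

Determining the block sizes for each eigenvalue:
  λ = -3: one block (gm = 1), so the single block has size am = 3 → block sizes [3]
  λ = 1: one block (gm = 1), so the single block has size am = 1 → block sizes [1]

Assembling the blocks gives a Jordan form
J =
  [-3,  1,  0, 0]
  [ 0, -3,  1, 0]
  [ 0,  0, -3, 0]
  [ 0,  0,  0, 1]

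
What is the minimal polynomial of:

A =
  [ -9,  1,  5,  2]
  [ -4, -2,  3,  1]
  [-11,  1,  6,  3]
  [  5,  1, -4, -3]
x^2 + 4*x + 4

The characteristic polynomial is χ_A(x) = (x + 2)^4, so the eigenvalues are known. The minimal polynomial is
  m_A(x) = Π_λ (x − λ)^{k_λ}
where k_λ is the size of the *largest* Jordan block for λ (equivalently, the smallest k with (A − λI)^k v = 0 for every generalised eigenvector v of λ).

  λ = -2: largest Jordan block has size 2, contributing (x + 2)^2

So m_A(x) = (x + 2)^2 = x^2 + 4*x + 4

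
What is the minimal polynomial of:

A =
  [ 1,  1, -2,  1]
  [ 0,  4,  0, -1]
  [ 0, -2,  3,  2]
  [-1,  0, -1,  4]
x^3 - 9*x^2 + 27*x - 27

The characteristic polynomial is χ_A(x) = (x - 3)^4, so the eigenvalues are known. The minimal polynomial is
  m_A(x) = Π_λ (x − λ)^{k_λ}
where k_λ is the size of the *largest* Jordan block for λ (equivalently, the smallest k with (A − λI)^k v = 0 for every generalised eigenvector v of λ).

  λ = 3: largest Jordan block has size 3, contributing (x − 3)^3

So m_A(x) = (x - 3)^3 = x^3 - 9*x^2 + 27*x - 27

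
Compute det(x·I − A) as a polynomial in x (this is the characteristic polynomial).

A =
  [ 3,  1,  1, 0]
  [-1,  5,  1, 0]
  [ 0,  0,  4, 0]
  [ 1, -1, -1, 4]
x^4 - 16*x^3 + 96*x^2 - 256*x + 256

Expanding det(x·I − A) (e.g. by cofactor expansion or by noting that A is similar to its Jordan form J, which has the same characteristic polynomial as A) gives
  χ_A(x) = x^4 - 16*x^3 + 96*x^2 - 256*x + 256
which factors as (x - 4)^4. The eigenvalues (with algebraic multiplicities) are λ = 4 with multiplicity 4.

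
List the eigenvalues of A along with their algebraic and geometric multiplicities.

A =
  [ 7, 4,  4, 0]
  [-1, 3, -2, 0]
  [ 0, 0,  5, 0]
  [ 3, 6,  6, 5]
λ = 5: alg = 4, geom = 3

Step 1 — factor the characteristic polynomial to read off the algebraic multiplicities:
  χ_A(x) = (x - 5)^4

Step 2 — compute geometric multiplicities via the rank-nullity identity g(λ) = n − rank(A − λI):
  rank(A − (5)·I) = 1, so dim ker(A − (5)·I) = n − 1 = 3

Summary:
  λ = 5: algebraic multiplicity = 4, geometric multiplicity = 3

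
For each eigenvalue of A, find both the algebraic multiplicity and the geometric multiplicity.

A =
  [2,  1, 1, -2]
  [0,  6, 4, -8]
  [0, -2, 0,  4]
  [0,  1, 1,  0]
λ = 2: alg = 4, geom = 3

Step 1 — factor the characteristic polynomial to read off the algebraic multiplicities:
  χ_A(x) = (x - 2)^4

Step 2 — compute geometric multiplicities via the rank-nullity identity g(λ) = n − rank(A − λI):
  rank(A − (2)·I) = 1, so dim ker(A − (2)·I) = n − 1 = 3

Summary:
  λ = 2: algebraic multiplicity = 4, geometric multiplicity = 3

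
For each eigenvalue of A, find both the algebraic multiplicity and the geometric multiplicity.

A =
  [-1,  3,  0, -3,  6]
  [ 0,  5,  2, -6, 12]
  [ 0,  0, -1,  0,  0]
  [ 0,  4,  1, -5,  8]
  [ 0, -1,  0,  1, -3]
λ = -1: alg = 5, geom = 3

Step 1 — factor the characteristic polynomial to read off the algebraic multiplicities:
  χ_A(x) = (x + 1)^5

Step 2 — compute geometric multiplicities via the rank-nullity identity g(λ) = n − rank(A − λI):
  rank(A − (-1)·I) = 2, so dim ker(A − (-1)·I) = n − 2 = 3

Summary:
  λ = -1: algebraic multiplicity = 5, geometric multiplicity = 3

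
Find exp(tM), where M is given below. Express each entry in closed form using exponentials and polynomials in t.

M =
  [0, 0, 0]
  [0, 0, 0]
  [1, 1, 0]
e^{tM} =
  [1, 0, 0]
  [0, 1, 0]
  [t, t, 1]

Strategy: write M = P · J · P⁻¹ where J is a Jordan canonical form, so e^{tM} = P · e^{tJ} · P⁻¹, and e^{tJ} can be computed block-by-block.

M has Jordan form
J =
  [0, 1, 0]
  [0, 0, 0]
  [0, 0, 0]
(up to reordering of blocks).

Per-block formulas:
  For a 2×2 Jordan block J_2(0): exp(t · J_2(0)) = e^(0t)·(I + t·N), where N is the 2×2 nilpotent shift.
  For a 1×1 block at λ = 0: exp(t · [0]) = [e^(0t)].

After assembling e^{tJ} and conjugating by P, we get:

e^{tM} =
  [1, 0, 0]
  [0, 1, 0]
  [t, t, 1]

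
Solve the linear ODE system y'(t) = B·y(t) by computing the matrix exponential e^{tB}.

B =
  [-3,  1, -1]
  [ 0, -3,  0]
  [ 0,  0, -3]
e^{tB} =
  [exp(-3*t), t*exp(-3*t), -t*exp(-3*t)]
  [0, exp(-3*t), 0]
  [0, 0, exp(-3*t)]

Strategy: write B = P · J · P⁻¹ where J is a Jordan canonical form, so e^{tB} = P · e^{tJ} · P⁻¹, and e^{tJ} can be computed block-by-block.

B has Jordan form
J =
  [-3,  1,  0]
  [ 0, -3,  0]
  [ 0,  0, -3]
(up to reordering of blocks).

Per-block formulas:
  For a 2×2 Jordan block J_2(-3): exp(t · J_2(-3)) = e^(-3t)·(I + t·N), where N is the 2×2 nilpotent shift.
  For a 1×1 block at λ = -3: exp(t · [-3]) = [e^(-3t)].

After assembling e^{tJ} and conjugating by P, we get:

e^{tB} =
  [exp(-3*t), t*exp(-3*t), -t*exp(-3*t)]
  [0, exp(-3*t), 0]
  [0, 0, exp(-3*t)]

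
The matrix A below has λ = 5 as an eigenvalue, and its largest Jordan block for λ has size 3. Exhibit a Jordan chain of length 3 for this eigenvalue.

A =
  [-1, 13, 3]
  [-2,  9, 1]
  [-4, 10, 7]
A Jordan chain for λ = 5 of length 3:
v_1 = (-2, 0, -4)ᵀ
v_2 = (-6, -2, -4)ᵀ
v_3 = (1, 0, 0)ᵀ

Let N = A − (5)·I. We want v_3 with N^3 v_3 = 0 but N^2 v_3 ≠ 0; then v_{j-1} := N · v_j for j = 3, …, 2.

Pick v_3 = (1, 0, 0)ᵀ.
Then v_2 = N · v_3 = (-6, -2, -4)ᵀ.
Then v_1 = N · v_2 = (-2, 0, -4)ᵀ.

Sanity check: (A − (5)·I) v_1 = (0, 0, 0)ᵀ = 0. ✓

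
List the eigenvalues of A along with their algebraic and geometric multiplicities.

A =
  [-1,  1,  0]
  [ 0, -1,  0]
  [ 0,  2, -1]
λ = -1: alg = 3, geom = 2

Step 1 — factor the characteristic polynomial to read off the algebraic multiplicities:
  χ_A(x) = (x + 1)^3

Step 2 — compute geometric multiplicities via the rank-nullity identity g(λ) = n − rank(A − λI):
  rank(A − (-1)·I) = 1, so dim ker(A − (-1)·I) = n − 1 = 2

Summary:
  λ = -1: algebraic multiplicity = 3, geometric multiplicity = 2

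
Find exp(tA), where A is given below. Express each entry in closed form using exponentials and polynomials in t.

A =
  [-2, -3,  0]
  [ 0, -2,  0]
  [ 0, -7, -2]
e^{tA} =
  [exp(-2*t), -3*t*exp(-2*t), 0]
  [0, exp(-2*t), 0]
  [0, -7*t*exp(-2*t), exp(-2*t)]

Strategy: write A = P · J · P⁻¹ where J is a Jordan canonical form, so e^{tA} = P · e^{tJ} · P⁻¹, and e^{tJ} can be computed block-by-block.

A has Jordan form
J =
  [-2,  1,  0]
  [ 0, -2,  0]
  [ 0,  0, -2]
(up to reordering of blocks).

Per-block formulas:
  For a 1×1 block at λ = -2: exp(t · [-2]) = [e^(-2t)].
  For a 2×2 Jordan block J_2(-2): exp(t · J_2(-2)) = e^(-2t)·(I + t·N), where N is the 2×2 nilpotent shift.

After assembling e^{tJ} and conjugating by P, we get:

e^{tA} =
  [exp(-2*t), -3*t*exp(-2*t), 0]
  [0, exp(-2*t), 0]
  [0, -7*t*exp(-2*t), exp(-2*t)]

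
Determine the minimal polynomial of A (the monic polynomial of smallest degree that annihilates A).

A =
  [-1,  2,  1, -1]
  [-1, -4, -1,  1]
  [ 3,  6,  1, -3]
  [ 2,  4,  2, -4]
x^2 + 4*x + 4

The characteristic polynomial is χ_A(x) = (x + 2)^4, so the eigenvalues are known. The minimal polynomial is
  m_A(x) = Π_λ (x − λ)^{k_λ}
where k_λ is the size of the *largest* Jordan block for λ (equivalently, the smallest k with (A − λI)^k v = 0 for every generalised eigenvector v of λ).

  λ = -2: largest Jordan block has size 2, contributing (x + 2)^2

So m_A(x) = (x + 2)^2 = x^2 + 4*x + 4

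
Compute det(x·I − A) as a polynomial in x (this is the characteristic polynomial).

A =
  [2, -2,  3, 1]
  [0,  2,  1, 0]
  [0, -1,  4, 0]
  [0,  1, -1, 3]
x^4 - 11*x^3 + 45*x^2 - 81*x + 54

Expanding det(x·I − A) (e.g. by cofactor expansion or by noting that A is similar to its Jordan form J, which has the same characteristic polynomial as A) gives
  χ_A(x) = x^4 - 11*x^3 + 45*x^2 - 81*x + 54
which factors as (x - 3)^3*(x - 2). The eigenvalues (with algebraic multiplicities) are λ = 2 with multiplicity 1, λ = 3 with multiplicity 3.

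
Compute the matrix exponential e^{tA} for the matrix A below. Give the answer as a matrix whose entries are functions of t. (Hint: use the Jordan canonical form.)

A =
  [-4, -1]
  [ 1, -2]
e^{tA} =
  [-t*exp(-3*t) + exp(-3*t), -t*exp(-3*t)]
  [t*exp(-3*t), t*exp(-3*t) + exp(-3*t)]

Strategy: write A = P · J · P⁻¹ where J is a Jordan canonical form, so e^{tA} = P · e^{tJ} · P⁻¹, and e^{tJ} can be computed block-by-block.

A has Jordan form
J =
  [-3,  1]
  [ 0, -3]
(up to reordering of blocks).

Per-block formulas:
  For a 2×2 Jordan block J_2(-3): exp(t · J_2(-3)) = e^(-3t)·(I + t·N), where N is the 2×2 nilpotent shift.

After assembling e^{tJ} and conjugating by P, we get:

e^{tA} =
  [-t*exp(-3*t) + exp(-3*t), -t*exp(-3*t)]
  [t*exp(-3*t), t*exp(-3*t) + exp(-3*t)]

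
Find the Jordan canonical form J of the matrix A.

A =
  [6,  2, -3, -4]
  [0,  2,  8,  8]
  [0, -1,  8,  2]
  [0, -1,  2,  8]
J_3(6) ⊕ J_1(6)

The characteristic polynomial is
  det(x·I − A) = x^4 - 24*x^3 + 216*x^2 - 864*x + 1296 = (x - 6)^4

Eigenvalues and multiplicities (the geometric multiplicity of λ is n − rank(A − λI), which equals the number of Jordan blocks for λ):
  λ = 6: algebraic multiplicity = 4, geometric multiplicity = 2

Determining the block sizes for each eigenvalue:
  λ = 6: with am = 4 and gm = 2, the partition is not yet determined (e.g. several partitions of 4 into 2 parts exist). Let N = A − (6)·I. Computing rank(N^1) = 2, rank(N^2) = 1, rank(N^3) = 0; the number of blocks of size ≥ j is rank(N^{j−1}) − rank(N^j), giving [2, 1, 1]. So we have 1 block(s) of size 3, 1 block(s) of size 1 → block sizes [3, 1]

Assembling the blocks gives a Jordan form
J =
  [6, 1, 0, 0]
  [0, 6, 1, 0]
  [0, 0, 6, 0]
  [0, 0, 0, 6]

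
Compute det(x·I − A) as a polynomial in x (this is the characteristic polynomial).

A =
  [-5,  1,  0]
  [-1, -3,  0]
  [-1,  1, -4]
x^3 + 12*x^2 + 48*x + 64

Expanding det(x·I − A) (e.g. by cofactor expansion or by noting that A is similar to its Jordan form J, which has the same characteristic polynomial as A) gives
  χ_A(x) = x^3 + 12*x^2 + 48*x + 64
which factors as (x + 4)^3. The eigenvalues (with algebraic multiplicities) are λ = -4 with multiplicity 3.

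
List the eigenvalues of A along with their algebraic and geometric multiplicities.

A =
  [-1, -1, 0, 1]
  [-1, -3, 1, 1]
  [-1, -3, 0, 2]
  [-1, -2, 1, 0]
λ = -1: alg = 4, geom = 2

Step 1 — factor the characteristic polynomial to read off the algebraic multiplicities:
  χ_A(x) = (x + 1)^4

Step 2 — compute geometric multiplicities via the rank-nullity identity g(λ) = n − rank(A − λI):
  rank(A − (-1)·I) = 2, so dim ker(A − (-1)·I) = n − 2 = 2

Summary:
  λ = -1: algebraic multiplicity = 4, geometric multiplicity = 2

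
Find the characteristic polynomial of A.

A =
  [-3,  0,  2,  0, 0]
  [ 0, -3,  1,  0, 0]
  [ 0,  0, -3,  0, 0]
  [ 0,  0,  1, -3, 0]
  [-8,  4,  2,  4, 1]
x^5 + 11*x^4 + 42*x^3 + 54*x^2 - 27*x - 81

Expanding det(x·I − A) (e.g. by cofactor expansion or by noting that A is similar to its Jordan form J, which has the same characteristic polynomial as A) gives
  χ_A(x) = x^5 + 11*x^4 + 42*x^3 + 54*x^2 - 27*x - 81
which factors as (x - 1)*(x + 3)^4. The eigenvalues (with algebraic multiplicities) are λ = -3 with multiplicity 4, λ = 1 with multiplicity 1.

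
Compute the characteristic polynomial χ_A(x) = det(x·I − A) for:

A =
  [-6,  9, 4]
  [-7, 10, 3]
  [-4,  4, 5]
x^3 - 9*x^2 + 27*x - 27

Expanding det(x·I − A) (e.g. by cofactor expansion or by noting that A is similar to its Jordan form J, which has the same characteristic polynomial as A) gives
  χ_A(x) = x^3 - 9*x^2 + 27*x - 27
which factors as (x - 3)^3. The eigenvalues (with algebraic multiplicities) are λ = 3 with multiplicity 3.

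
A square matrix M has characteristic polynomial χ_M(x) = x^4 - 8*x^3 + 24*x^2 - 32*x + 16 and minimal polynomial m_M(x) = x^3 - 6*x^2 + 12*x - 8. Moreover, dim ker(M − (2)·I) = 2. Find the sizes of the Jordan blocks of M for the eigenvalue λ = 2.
Block sizes for λ = 2: [3, 1]

Step 1 — from the characteristic polynomial, algebraic multiplicity of λ = 2 is 4. From dim ker(M − (2)·I) = 2, there are exactly 2 Jordan blocks for λ = 2.
Step 2 — from the minimal polynomial, the factor (x − 2)^3 tells us the largest block for λ = 2 has size 3.
Step 3 — with total size 4, 2 blocks, and largest block 3, the block sizes (in nonincreasing order) are [3, 1].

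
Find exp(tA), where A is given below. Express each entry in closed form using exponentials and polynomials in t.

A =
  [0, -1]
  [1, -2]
e^{tA} =
  [t*exp(-t) + exp(-t), -t*exp(-t)]
  [t*exp(-t), -t*exp(-t) + exp(-t)]

Strategy: write A = P · J · P⁻¹ where J is a Jordan canonical form, so e^{tA} = P · e^{tJ} · P⁻¹, and e^{tJ} can be computed block-by-block.

A has Jordan form
J =
  [-1,  1]
  [ 0, -1]
(up to reordering of blocks).

Per-block formulas:
  For a 2×2 Jordan block J_2(-1): exp(t · J_2(-1)) = e^(-1t)·(I + t·N), where N is the 2×2 nilpotent shift.

After assembling e^{tJ} and conjugating by P, we get:

e^{tA} =
  [t*exp(-t) + exp(-t), -t*exp(-t)]
  [t*exp(-t), -t*exp(-t) + exp(-t)]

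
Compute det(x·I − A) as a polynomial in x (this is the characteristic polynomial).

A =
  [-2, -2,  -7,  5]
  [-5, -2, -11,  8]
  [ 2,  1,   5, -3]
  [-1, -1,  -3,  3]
x^4 - 4*x^3 + 6*x^2 - 4*x + 1

Expanding det(x·I − A) (e.g. by cofactor expansion or by noting that A is similar to its Jordan form J, which has the same characteristic polynomial as A) gives
  χ_A(x) = x^4 - 4*x^3 + 6*x^2 - 4*x + 1
which factors as (x - 1)^4. The eigenvalues (with algebraic multiplicities) are λ = 1 with multiplicity 4.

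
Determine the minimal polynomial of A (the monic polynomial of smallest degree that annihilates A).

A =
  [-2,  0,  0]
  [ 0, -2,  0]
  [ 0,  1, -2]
x^2 + 4*x + 4

The characteristic polynomial is χ_A(x) = (x + 2)^3, so the eigenvalues are known. The minimal polynomial is
  m_A(x) = Π_λ (x − λ)^{k_λ}
where k_λ is the size of the *largest* Jordan block for λ (equivalently, the smallest k with (A − λI)^k v = 0 for every generalised eigenvector v of λ).

  λ = -2: largest Jordan block has size 2, contributing (x + 2)^2

So m_A(x) = (x + 2)^2 = x^2 + 4*x + 4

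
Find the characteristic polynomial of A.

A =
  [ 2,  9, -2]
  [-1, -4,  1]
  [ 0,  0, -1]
x^3 + 3*x^2 + 3*x + 1

Expanding det(x·I − A) (e.g. by cofactor expansion or by noting that A is similar to its Jordan form J, which has the same characteristic polynomial as A) gives
  χ_A(x) = x^3 + 3*x^2 + 3*x + 1
which factors as (x + 1)^3. The eigenvalues (with algebraic multiplicities) are λ = -1 with multiplicity 3.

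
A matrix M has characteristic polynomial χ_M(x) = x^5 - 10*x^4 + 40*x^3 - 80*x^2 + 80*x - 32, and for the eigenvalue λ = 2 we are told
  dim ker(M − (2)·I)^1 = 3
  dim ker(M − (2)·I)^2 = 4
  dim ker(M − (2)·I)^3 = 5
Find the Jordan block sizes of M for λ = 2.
Block sizes for λ = 2: [3, 1, 1]

From the dimensions of kernels of powers, the number of Jordan blocks of size at least j is d_j − d_{j−1} where d_j = dim ker(N^j) (with d_0 = 0). Computing the differences gives [3, 1, 1].
The number of blocks of size exactly k is (#blocks of size ≥ k) − (#blocks of size ≥ k + 1), so the partition is: 2 block(s) of size 1, 1 block(s) of size 3.
In nonincreasing order the block sizes are [3, 1, 1].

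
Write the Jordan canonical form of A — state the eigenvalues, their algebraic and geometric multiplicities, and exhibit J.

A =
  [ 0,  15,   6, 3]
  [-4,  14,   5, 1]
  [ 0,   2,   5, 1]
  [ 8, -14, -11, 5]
J_2(6) ⊕ J_2(6)

The characteristic polynomial is
  det(x·I − A) = x^4 - 24*x^3 + 216*x^2 - 864*x + 1296 = (x - 6)^4

Eigenvalues and multiplicities (the geometric multiplicity of λ is n − rank(A − λI), which equals the number of Jordan blocks for λ):
  λ = 6: algebraic multiplicity = 4, geometric multiplicity = 2

Determining the block sizes for each eigenvalue:
  λ = 6: with am = 4 and gm = 2, the partition is not yet determined (e.g. several partitions of 4 into 2 parts exist). Let N = A − (6)·I. Computing rank(N^1) = 2, rank(N^2) = 0; the number of blocks of size ≥ j is rank(N^{j−1}) − rank(N^j), giving [2, 2]. So we have 2 block(s) of size 2 → block sizes [2, 2]

Assembling the blocks gives a Jordan form
J =
  [6, 1, 0, 0]
  [0, 6, 0, 0]
  [0, 0, 6, 1]
  [0, 0, 0, 6]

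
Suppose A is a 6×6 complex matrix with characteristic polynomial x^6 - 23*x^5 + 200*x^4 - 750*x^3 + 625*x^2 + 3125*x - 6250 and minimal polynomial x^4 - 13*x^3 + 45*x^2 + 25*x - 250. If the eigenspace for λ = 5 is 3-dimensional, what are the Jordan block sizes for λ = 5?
Block sizes for λ = 5: [3, 1, 1]

Step 1 — from the characteristic polynomial, algebraic multiplicity of λ = 5 is 5. From dim ker(A − (5)·I) = 3, there are exactly 3 Jordan blocks for λ = 5.
Step 2 — from the minimal polynomial, the factor (x − 5)^3 tells us the largest block for λ = 5 has size 3.
Step 3 — with total size 5, 3 blocks, and largest block 3, the block sizes (in nonincreasing order) are [3, 1, 1].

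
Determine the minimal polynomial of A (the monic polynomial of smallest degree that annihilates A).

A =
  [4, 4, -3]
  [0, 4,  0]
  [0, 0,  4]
x^2 - 8*x + 16

The characteristic polynomial is χ_A(x) = (x - 4)^3, so the eigenvalues are known. The minimal polynomial is
  m_A(x) = Π_λ (x − λ)^{k_λ}
where k_λ is the size of the *largest* Jordan block for λ (equivalently, the smallest k with (A − λI)^k v = 0 for every generalised eigenvector v of λ).

  λ = 4: largest Jordan block has size 2, contributing (x − 4)^2

So m_A(x) = (x - 4)^2 = x^2 - 8*x + 16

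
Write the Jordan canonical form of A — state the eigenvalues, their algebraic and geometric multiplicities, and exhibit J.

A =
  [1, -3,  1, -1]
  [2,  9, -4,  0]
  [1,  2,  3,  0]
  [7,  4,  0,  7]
J_3(5) ⊕ J_1(5)

The characteristic polynomial is
  det(x·I − A) = x^4 - 20*x^3 + 150*x^2 - 500*x + 625 = (x - 5)^4

Eigenvalues and multiplicities (the geometric multiplicity of λ is n − rank(A − λI), which equals the number of Jordan blocks for λ):
  λ = 5: algebraic multiplicity = 4, geometric multiplicity = 2

Determining the block sizes for each eigenvalue:
  λ = 5: with am = 4 and gm = 2, the partition is not yet determined (e.g. several partitions of 4 into 2 parts exist). Let N = A − (5)·I. Computing rank(N^1) = 2, rank(N^2) = 1, rank(N^3) = 0; the number of blocks of size ≥ j is rank(N^{j−1}) − rank(N^j), giving [2, 1, 1]. So we have 1 block(s) of size 3, 1 block(s) of size 1 → block sizes [3, 1]

Assembling the blocks gives a Jordan form
J =
  [5, 1, 0, 0]
  [0, 5, 1, 0]
  [0, 0, 5, 0]
  [0, 0, 0, 5]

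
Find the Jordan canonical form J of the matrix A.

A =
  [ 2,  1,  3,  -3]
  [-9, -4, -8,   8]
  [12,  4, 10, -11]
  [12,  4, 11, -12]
J_3(-1) ⊕ J_1(-1)

The characteristic polynomial is
  det(x·I − A) = x^4 + 4*x^3 + 6*x^2 + 4*x + 1 = (x + 1)^4

Eigenvalues and multiplicities (the geometric multiplicity of λ is n − rank(A − λI), which equals the number of Jordan blocks for λ):
  λ = -1: algebraic multiplicity = 4, geometric multiplicity = 2

Determining the block sizes for each eigenvalue:
  λ = -1: with am = 4 and gm = 2, the partition is not yet determined (e.g. several partitions of 4 into 2 parts exist). Let N = A − (-1)·I. Computing rank(N^1) = 2, rank(N^2) = 1, rank(N^3) = 0; the number of blocks of size ≥ j is rank(N^{j−1}) − rank(N^j), giving [2, 1, 1]. So we have 1 block(s) of size 3, 1 block(s) of size 1 → block sizes [3, 1]

Assembling the blocks gives a Jordan form
J =
  [-1,  1,  0,  0]
  [ 0, -1,  1,  0]
  [ 0,  0, -1,  0]
  [ 0,  0,  0, -1]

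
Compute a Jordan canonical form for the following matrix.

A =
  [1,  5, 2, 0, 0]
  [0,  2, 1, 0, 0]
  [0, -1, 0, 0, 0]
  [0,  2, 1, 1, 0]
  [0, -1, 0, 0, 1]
J_3(1) ⊕ J_1(1) ⊕ J_1(1)

The characteristic polynomial is
  det(x·I − A) = x^5 - 5*x^4 + 10*x^3 - 10*x^2 + 5*x - 1 = (x - 1)^5

Eigenvalues and multiplicities (the geometric multiplicity of λ is n − rank(A − λI), which equals the number of Jordan blocks for λ):
  λ = 1: algebraic multiplicity = 5, geometric multiplicity = 3

Determining the block sizes for each eigenvalue:
  λ = 1: with am = 5 and gm = 3, the partition is not yet determined (e.g. several partitions of 5 into 3 parts exist). Let N = A − (1)·I. Computing rank(N^1) = 2, rank(N^2) = 1, rank(N^3) = 0; the number of blocks of size ≥ j is rank(N^{j−1}) − rank(N^j), giving [3, 1, 1]. So we have 1 block(s) of size 3, 2 block(s) of size 1 → block sizes [3, 1, 1]

Assembling the blocks gives a Jordan form
J =
  [1, 1, 0, 0, 0]
  [0, 1, 1, 0, 0]
  [0, 0, 1, 0, 0]
  [0, 0, 0, 1, 0]
  [0, 0, 0, 0, 1]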